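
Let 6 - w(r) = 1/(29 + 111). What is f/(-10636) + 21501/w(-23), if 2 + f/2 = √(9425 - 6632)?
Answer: 8003963099/2230901 - 7*√57/5318 ≈ 3587.8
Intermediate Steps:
w(r) = 839/140 (w(r) = 6 - 1/(29 + 111) = 6 - 1/140 = 839/140)
f = -4 + 14*√57 (f = -4 + 2*√(9425 - 6632) = -4 + 2*√2793 = -4 + 2*(7*√57) = -4 + 14*√57 ≈ 101.70)
f/(-10636) + 21501/w(-23) = (-4 + 14*√57)/(-10636) + 21501/(839/140) = (-4 + 14*√57)*(-1/10636) + 21501*(140/839) = (1/2659 - 7*√57/5318) + 3010140/839 = 8003963099/2230901 - 7*√57/5318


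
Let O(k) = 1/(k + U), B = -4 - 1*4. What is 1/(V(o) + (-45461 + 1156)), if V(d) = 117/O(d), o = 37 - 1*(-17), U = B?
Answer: -1/38923 ≈ -2.5692e-5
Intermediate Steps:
B = -8 (B = -4 - 4 = -8)
U = -8
O(k) = 1/(-8 + k) (O(k) = 1/(k - 8) = 1/(-8 + k))
o = 54 (o = 37 + 17 = 54)
V(d) = -936 + 117*d (V(d) = 117/(1/(-8 + d)) = 117*(-8 + d) = -936 + 117*d)
1/(V(o) + (-45461 + 1156)) = 1/((-936 + 117*54) + (-45461 + 1156)) = 1/((-936 + 6318) - 44305) = 1/(5382 - 44305) = 1/(-38923) = -1/38923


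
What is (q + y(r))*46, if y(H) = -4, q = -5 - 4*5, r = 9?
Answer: -1334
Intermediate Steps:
q = -25 (q = -5 - 20 = -25)
(q + y(r))*46 = (-25 - 4)*46 = -29*46 = -1334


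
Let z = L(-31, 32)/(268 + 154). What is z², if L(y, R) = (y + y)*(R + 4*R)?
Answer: 24601600/44521 ≈ 552.58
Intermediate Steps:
L(y, R) = 10*R*y (L(y, R) = (2*y)*(5*R) = 10*R*y)
z = -4960/211 (z = (10*32*(-31))/(268 + 154) = -9920/422 = -9920*1/422 = -4960/211 ≈ -23.507)
z² = (-4960/211)² = 24601600/44521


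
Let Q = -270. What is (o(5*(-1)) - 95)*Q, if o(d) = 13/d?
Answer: 26352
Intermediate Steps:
(o(5*(-1)) - 95)*Q = (13/((5*(-1))) - 95)*(-270) = (13/(-5) - 95)*(-270) = (13*(-1/5) - 95)*(-270) = (-13/5 - 95)*(-270) = -488/5*(-270) = 26352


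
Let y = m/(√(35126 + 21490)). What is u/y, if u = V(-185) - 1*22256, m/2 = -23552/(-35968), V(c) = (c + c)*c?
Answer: 6490257*√14154/92 ≈ 8.3929e+6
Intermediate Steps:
V(c) = 2*c² (V(c) = (2*c)*c = 2*c²)
m = 368/281 (m = 2*(-23552/(-35968)) = 2*(-23552*(-1/35968)) = 2*(184/281) = 368/281 ≈ 1.3096)
y = 92*√14154/1988637 (y = 368/(281*(√(35126 + 21490))) = 368/(281*(√56616)) = 368/(281*((2*√14154))) = 368*(√14154/28308)/281 = 92*√14154/1988637 ≈ 0.0055039)
u = 46194 (u = 2*(-185)² - 1*22256 = 2*34225 - 22256 = 68450 - 22256 = 46194)
u/y = 46194/((92*√14154/1988637)) = 46194*(281*√14154/184) = 6490257*√14154/92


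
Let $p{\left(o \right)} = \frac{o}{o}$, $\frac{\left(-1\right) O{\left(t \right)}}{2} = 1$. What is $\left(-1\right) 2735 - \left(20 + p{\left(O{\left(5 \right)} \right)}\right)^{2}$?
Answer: $-3176$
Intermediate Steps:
$O{\left(t \right)} = -2$ ($O{\left(t \right)} = \left(-2\right) 1 = -2$)
$p{\left(o \right)} = 1$
$\left(-1\right) 2735 - \left(20 + p{\left(O{\left(5 \right)} \right)}\right)^{2} = \left(-1\right) 2735 - \left(20 + 1\right)^{2} = -2735 - 21^{2} = -2735 - 441 = -3176$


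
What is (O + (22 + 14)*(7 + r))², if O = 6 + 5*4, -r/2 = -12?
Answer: 1304164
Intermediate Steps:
r = 24 (r = -2*(-12) = 24)
O = 26 (O = 6 + 20 = 26)
(O + (22 + 14)*(7 + r))² = (26 + (22 + 14)*(7 + 24))² = (26 + 36*31)² = (26 + 1116)² = 1142² = 1304164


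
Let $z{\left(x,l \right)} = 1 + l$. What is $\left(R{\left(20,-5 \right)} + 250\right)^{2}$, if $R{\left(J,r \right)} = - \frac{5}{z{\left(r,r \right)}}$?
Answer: $\frac{1010025}{16} \approx 63127.0$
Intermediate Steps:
$R{\left(J,r \right)} = - \frac{5}{1 + r}$
$\left(R{\left(20,-5 \right)} + 250\right)^{2} = \left(- \frac{5}{1 - 5} + 250\right)^{2} = \left(- \frac{5}{-4} + 250\right)^{2} = \left(\left(-5\right) \left(- \frac{1}{4}\right) + 250\right)^{2} = \left(\frac{5}{4} + 250\right)^{2} = \left(\frac{1005}{4}\right)^{2} = \frac{1010025}{16}$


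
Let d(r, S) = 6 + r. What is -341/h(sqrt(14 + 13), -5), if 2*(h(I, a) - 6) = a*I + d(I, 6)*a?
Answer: -31/6 + 155*sqrt(3)/18 ≈ 9.7482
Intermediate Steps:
h(I, a) = 6 + I*a/2 + a*(6 + I)/2 (h(I, a) = 6 + (a*I + (6 + I)*a)/2 = 6 + (I*a + a*(6 + I))/2 = 6 + (I*a/2 + a*(6 + I)/2) = 6 + I*a/2 + a*(6 + I)/2)
-341/h(sqrt(14 + 13), -5) = -341/(6 + 3*(-5) + sqrt(14 + 13)*(-5)) = -341/(6 - 15 + sqrt(27)*(-5)) = -341/(6 - 15 + (3*sqrt(3))*(-5)) = -341/(6 - 15 - 15*sqrt(3)) = -341/(-9 - 15*sqrt(3))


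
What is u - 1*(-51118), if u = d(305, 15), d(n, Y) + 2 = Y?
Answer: 51131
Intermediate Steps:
d(n, Y) = -2 + Y
u = 13 (u = -2 + 15 = 13)
u - 1*(-51118) = 13 - 1*(-51118) = 13 + 51118 = 51131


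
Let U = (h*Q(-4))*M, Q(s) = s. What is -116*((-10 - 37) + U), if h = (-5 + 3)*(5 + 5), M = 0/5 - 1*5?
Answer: 51852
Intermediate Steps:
M = -5 (M = 0*(1/5) - 5 = 0 - 5 = -5)
h = -20 (h = -2*10 = -20)
U = -400 (U = -20*(-4)*(-5) = 80*(-5) = -400)
-116*((-10 - 37) + U) = -116*((-10 - 37) - 400) = -116*(-47 - 400) = -116*(-447) = 51852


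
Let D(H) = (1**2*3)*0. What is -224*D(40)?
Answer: 0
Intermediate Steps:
D(H) = 0 (D(H) = (1*3)*0 = 3*0 = 0)
-224*D(40) = -224*0 = 0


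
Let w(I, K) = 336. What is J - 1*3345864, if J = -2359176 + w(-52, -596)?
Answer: -5704704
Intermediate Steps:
J = -2358840 (J = -2359176 + 336 = -2358840)
J - 1*3345864 = -2358840 - 1*3345864 = -2358840 - 3345864 = -5704704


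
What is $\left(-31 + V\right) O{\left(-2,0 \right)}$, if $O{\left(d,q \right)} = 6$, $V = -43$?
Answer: $-444$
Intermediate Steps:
$\left(-31 + V\right) O{\left(-2,0 \right)} = \left(-31 - 43\right) 6 = \left(-74\right) 6 = -444$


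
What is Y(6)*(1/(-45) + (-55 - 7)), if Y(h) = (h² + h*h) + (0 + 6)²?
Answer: -33492/5 ≈ -6698.4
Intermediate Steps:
Y(h) = 36 + 2*h² (Y(h) = (h² + h²) + 6² = 2*h² + 36 = 36 + 2*h²)
Y(6)*(1/(-45) + (-55 - 7)) = (36 + 2*6²)*(1/(-45) + (-55 - 7)) = (36 + 2*36)*(-1/45 - 62) = (36 + 72)*(-2791/45) = 108*(-2791/45) = -33492/5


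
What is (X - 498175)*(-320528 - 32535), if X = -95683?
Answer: 209669287054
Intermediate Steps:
(X - 498175)*(-320528 - 32535) = (-95683 - 498175)*(-320528 - 32535) = -593858*(-353063) = 209669287054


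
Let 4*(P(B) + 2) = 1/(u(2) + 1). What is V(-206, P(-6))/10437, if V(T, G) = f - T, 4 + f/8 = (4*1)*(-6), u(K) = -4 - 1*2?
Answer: -6/3479 ≈ -0.0017246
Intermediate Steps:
u(K) = -6 (u(K) = -4 - 2 = -6)
P(B) = -41/20 (P(B) = -2 + 1/(4*(-6 + 1)) = -2 + (1/4)/(-5) = -2 + (1/4)*(-1/5) = -2 - 1/20 = -41/20)
f = -224 (f = -32 + 8*((4*1)*(-6)) = -32 + 8*(4*(-6)) = -32 + 8*(-24) = -32 - 192 = -224)
V(T, G) = -224 - T
V(-206, P(-6))/10437 = (-224 - 1*(-206))/10437 = (-224 + 206)*(1/10437) = -18*1/10437 = -6/3479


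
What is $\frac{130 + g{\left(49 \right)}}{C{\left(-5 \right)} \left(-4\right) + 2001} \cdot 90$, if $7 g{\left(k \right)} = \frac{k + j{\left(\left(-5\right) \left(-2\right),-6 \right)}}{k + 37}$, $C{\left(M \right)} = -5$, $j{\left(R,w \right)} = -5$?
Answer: $\frac{3523680}{608321} \approx 5.7925$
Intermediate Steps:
$g{\left(k \right)} = \frac{-5 + k}{7 \left(37 + k\right)}$ ($g{\left(k \right)} = \frac{\left(k - 5\right) \frac{1}{k + 37}}{7} = \frac{\left(-5 + k\right) \frac{1}{37 + k}}{7} = \frac{\frac{1}{37 + k} \left(-5 + k\right)}{7} = \frac{-5 + k}{7 \left(37 + k\right)}$)
$\frac{130 + g{\left(49 \right)}}{C{\left(-5 \right)} \left(-4\right) + 2001} \cdot 90 = \frac{130 + \frac{-5 + 49}{7 \left(37 + 49\right)}}{\left(-5\right) \left(-4\right) + 2001} \cdot 90 = \frac{130 + \frac{1}{7} \cdot \frac{1}{86} \cdot 44}{20 + 2001} \cdot 90 = \frac{130 + \frac{1}{7} \cdot \frac{1}{86} \cdot 44}{2021} \cdot 90 = \left(130 + \frac{22}{301}\right) \frac{1}{2021} \cdot 90 = \frac{39152}{301} \cdot \frac{1}{2021} \cdot 90 = \frac{39152}{608321} \cdot 90 = \frac{3523680}{608321}$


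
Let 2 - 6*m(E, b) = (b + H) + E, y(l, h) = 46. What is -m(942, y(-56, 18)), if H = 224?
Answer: 605/3 ≈ 201.67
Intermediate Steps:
m(E, b) = -37 - E/6 - b/6 (m(E, b) = 1/3 - ((b + 224) + E)/6 = 1/3 - ((224 + b) + E)/6 = 1/3 - (224 + E + b)/6 = 1/3 + (-112/3 - E/6 - b/6) = -37 - E/6 - b/6)
-m(942, y(-56, 18)) = -(-37 - 1/6*942 - 1/6*46) = -(-37 - 157 - 23/3) = -1*(-605/3) = 605/3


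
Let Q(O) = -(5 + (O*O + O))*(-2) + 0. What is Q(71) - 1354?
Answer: 8880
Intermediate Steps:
Q(O) = 10 + 2*O + 2*O**2 (Q(O) = -(5 + (O**2 + O))*(-2) + 0 = -(5 + (O + O**2))*(-2) + 0 = -(5 + O + O**2)*(-2) + 0 = -(-10 - 2*O - 2*O**2) + 0 = (10 + 2*O + 2*O**2) + 0 = 10 + 2*O + 2*O**2)
Q(71) - 1354 = (10 + 2*71 + 2*71**2) - 1354 = (10 + 142 + 2*5041) - 1354 = (10 + 142 + 10082) - 1354 = 10234 - 1354 = 8880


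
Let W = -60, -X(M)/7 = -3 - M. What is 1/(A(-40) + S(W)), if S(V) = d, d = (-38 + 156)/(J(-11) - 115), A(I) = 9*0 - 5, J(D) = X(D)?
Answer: -171/973 ≈ -0.17575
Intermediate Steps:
X(M) = 21 + 7*M (X(M) = -7*(-3 - M) = 21 + 7*M)
J(D) = 21 + 7*D
A(I) = -5 (A(I) = 0 - 5 = -5)
d = -118/171 (d = (-38 + 156)/((21 + 7*(-11)) - 115) = 118/((21 - 77) - 115) = 118/(-56 - 115) = 118/(-171) = 118*(-1/171) = -118/171 ≈ -0.69006)
S(V) = -118/171
1/(A(-40) + S(W)) = 1/(-5 - 118/171) = 1/(-973/171) = -171/973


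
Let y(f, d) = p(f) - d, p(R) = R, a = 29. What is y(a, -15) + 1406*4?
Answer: 5668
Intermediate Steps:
y(f, d) = f - d
y(a, -15) + 1406*4 = (29 - 1*(-15)) + 1406*4 = (29 + 15) + 5624 = 44 + 5624 = 5668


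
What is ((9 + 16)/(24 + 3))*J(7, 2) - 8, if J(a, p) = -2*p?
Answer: -316/27 ≈ -11.704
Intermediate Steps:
((9 + 16)/(24 + 3))*J(7, 2) - 8 = ((9 + 16)/(24 + 3))*(-2*2) - 8 = (25/27)*(-4) - 8 = -100/27 - 8 = -316/27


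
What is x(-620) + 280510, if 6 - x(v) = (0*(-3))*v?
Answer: 280516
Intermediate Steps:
x(v) = 6 (x(v) = 6 - 0*(-3)*v = 6 - 0*v = 6 - 1*0 = 6 + 0 = 6)
x(-620) + 280510 = 6 + 280510 = 280516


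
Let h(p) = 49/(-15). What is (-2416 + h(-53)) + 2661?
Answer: 3626/15 ≈ 241.73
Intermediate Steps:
h(p) = -49/15 (h(p) = 49*(-1/15) = -49/15)
(-2416 + h(-53)) + 2661 = (-2416 - 49/15) + 2661 = -36289/15 + 2661 = 3626/15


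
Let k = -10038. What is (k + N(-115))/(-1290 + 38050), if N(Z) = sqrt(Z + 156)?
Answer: -5019/18380 + sqrt(41)/36760 ≈ -0.27289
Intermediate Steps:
N(Z) = sqrt(156 + Z)
(k + N(-115))/(-1290 + 38050) = (-10038 + sqrt(156 - 115))/(-1290 + 38050) = (-10038 + sqrt(41))/36760 = (-10038 + sqrt(41))*(1/36760) = -5019/18380 + sqrt(41)/36760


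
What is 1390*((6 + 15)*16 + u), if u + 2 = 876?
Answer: 1681900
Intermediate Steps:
u = 874 (u = -2 + 876 = 874)
1390*((6 + 15)*16 + u) = 1390*((6 + 15)*16 + 874) = 1390*(21*16 + 874) = 1390*(336 + 874) = 1390*1210 = 1681900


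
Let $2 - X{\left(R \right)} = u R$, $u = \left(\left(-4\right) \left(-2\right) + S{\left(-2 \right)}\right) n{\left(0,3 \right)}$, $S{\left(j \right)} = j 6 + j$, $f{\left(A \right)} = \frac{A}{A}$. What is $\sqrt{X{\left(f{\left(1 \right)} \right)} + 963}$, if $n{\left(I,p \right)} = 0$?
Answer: $\sqrt{965} \approx 31.064$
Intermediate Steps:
$f{\left(A \right)} = 1$
$S{\left(j \right)} = 7 j$ ($S{\left(j \right)} = 6 j + j = 7 j$)
$u = 0$ ($u = \left(\left(-4\right) \left(-2\right) + 7 \left(-2\right)\right) 0 = \left(8 - 14\right) 0 = \left(-6\right) 0 = 0$)
$X{\left(R \right)} = 2$ ($X{\left(R \right)} = 2 - 0 R = 2 - 0 = 2 + 0 = 2$)
$\sqrt{X{\left(f{\left(1 \right)} \right)} + 963} = \sqrt{2 + 963} = \sqrt{965}$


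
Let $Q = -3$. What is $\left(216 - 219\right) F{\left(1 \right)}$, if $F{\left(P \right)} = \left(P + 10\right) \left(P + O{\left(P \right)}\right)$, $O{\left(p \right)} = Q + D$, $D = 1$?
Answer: $33$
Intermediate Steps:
$O{\left(p \right)} = -2$ ($O{\left(p \right)} = -3 + 1 = -2$)
$F{\left(P \right)} = \left(-2 + P\right) \left(10 + P\right)$ ($F{\left(P \right)} = \left(P + 10\right) \left(P - 2\right) = \left(10 + P\right) \left(-2 + P\right) = \left(-2 + P\right) \left(10 + P\right)$)
$\left(216 - 219\right) F{\left(1 \right)} = \left(216 - 219\right) \left(-20 + 1^{2} + 8 \cdot 1\right) = - 3 \left(-20 + 1 + 8\right) = \left(-3\right) \left(-11\right) = 33$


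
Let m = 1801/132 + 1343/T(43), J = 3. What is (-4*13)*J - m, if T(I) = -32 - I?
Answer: -166911/1100 ≈ -151.74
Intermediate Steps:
m = -4689/1100 (m = 1801/132 + 1343/(-32 - 1*43) = 1801*(1/132) + 1343/(-32 - 43) = 1801/132 + 1343/(-75) = 1801/132 + 1343*(-1/75) = 1801/132 - 1343/75 = -4689/1100 ≈ -4.2627)
(-4*13)*J - m = -4*13*3 - 1*(-4689/1100) = -52*3 + 4689/1100 = -156 + 4689/1100 = -166911/1100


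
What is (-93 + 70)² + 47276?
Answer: 47805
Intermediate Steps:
(-93 + 70)² + 47276 = (-23)² + 47276 = 529 + 47276 = 47805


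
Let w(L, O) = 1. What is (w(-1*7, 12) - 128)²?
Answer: 16129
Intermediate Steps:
(w(-1*7, 12) - 128)² = (1 - 128)² = (-127)² = 16129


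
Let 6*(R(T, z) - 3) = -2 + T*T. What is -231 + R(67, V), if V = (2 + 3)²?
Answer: 3119/6 ≈ 519.83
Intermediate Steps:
V = 25 (V = 5² = 25)
R(T, z) = 8/3 + T²/6 (R(T, z) = 3 + (-2 + T*T)/6 = 3 + (-2 + T²)/6 = 3 + (-⅓ + T²/6) = 8/3 + T²/6)
-231 + R(67, V) = -231 + (8/3 + (⅙)*67²) = -231 + (8/3 + (⅙)*4489) = -231 + (8/3 + 4489/6) = -231 + 4505/6 = 3119/6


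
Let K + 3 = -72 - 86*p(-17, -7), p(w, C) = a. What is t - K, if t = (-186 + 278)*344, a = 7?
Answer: 32325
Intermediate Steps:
t = 31648 (t = 92*344 = 31648)
p(w, C) = 7
K = -677 (K = -3 + (-72 - 86*7) = -3 + (-72 - 602) = -3 - 674 = -677)
t - K = 31648 - 1*(-677) = 31648 + 677 = 32325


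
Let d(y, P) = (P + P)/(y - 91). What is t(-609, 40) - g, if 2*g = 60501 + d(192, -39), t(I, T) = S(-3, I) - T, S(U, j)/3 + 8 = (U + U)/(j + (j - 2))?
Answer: -933825823/30805 ≈ -30314.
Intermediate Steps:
S(U, j) = -24 + 6*U/(-2 + 2*j) (S(U, j) = -24 + 3*((U + U)/(j + (j - 2))) = -24 + 3*((2*U)/(j + (-2 + j))) = -24 + 3*((2*U)/(-2 + 2*j)) = -24 + 3*(2*U/(-2 + 2*j)) = -24 + 6*U/(-2 + 2*j))
d(y, P) = 2*P/(-91 + y) (d(y, P) = (2*P)/(-91 + y) = 2*P/(-91 + y))
t(I, T) = -T + 3*(5 - 8*I)/(-1 + I) (t(I, T) = 3*(8 - 3 - 8*I)/(-1 + I) - T = 3*(5 - 8*I)/(-1 + I) - T = -T + 3*(5 - 8*I)/(-1 + I))
g = 6110523/202 (g = (60501 + 2*(-39)/(-91 + 192))/2 = (60501 + 2*(-39)/101)/2 = (60501 + 2*(-39)*(1/101))/2 = (60501 - 78/101)/2 = (½)*(6110523/101) = 6110523/202 ≈ 30250.)
t(-609, 40) - g = (15 - 24*(-609) - 1*40*(-1 - 609))/(-1 - 609) - 1*6110523/202 = (15 + 14616 - 1*40*(-610))/(-610) - 6110523/202 = -(15 + 14616 + 24400)/610 - 6110523/202 = -1/610*39031 - 6110523/202 = -39031/610 - 6110523/202 = -933825823/30805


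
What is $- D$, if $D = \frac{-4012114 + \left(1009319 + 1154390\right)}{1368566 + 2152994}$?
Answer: $\frac{369681}{704312} \approx 0.52488$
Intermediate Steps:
$D = - \frac{369681}{704312}$ ($D = \frac{-4012114 + 2163709}{3521560} = \left(-1848405\right) \frac{1}{3521560} = - \frac{369681}{704312} \approx -0.52488$)
$- D = \left(-1\right) \left(- \frac{369681}{704312}\right) = \frac{369681}{704312}$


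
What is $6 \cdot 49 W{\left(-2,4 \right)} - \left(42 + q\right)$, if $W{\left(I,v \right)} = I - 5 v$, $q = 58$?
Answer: $-6568$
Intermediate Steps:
$6 \cdot 49 W{\left(-2,4 \right)} - \left(42 + q\right) = 6 \cdot 49 \left(-2 - 20\right) - 100 = 294 \left(-2 - 20\right) - 100 = 294 \left(-22\right) - 100 = -6468 - 100 = -6568$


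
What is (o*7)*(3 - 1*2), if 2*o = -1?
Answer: -7/2 ≈ -3.5000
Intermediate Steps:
o = -½ (o = (½)*(-1) = -½ ≈ -0.50000)
(o*7)*(3 - 1*2) = (-½*7)*(3 - 1*2) = -7*(3 - 2)/2 = -7/2*1 = -7/2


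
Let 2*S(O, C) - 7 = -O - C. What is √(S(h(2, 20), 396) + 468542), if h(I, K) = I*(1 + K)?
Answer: √1873306/2 ≈ 684.34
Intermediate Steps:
S(O, C) = 7/2 - C/2 - O/2 (S(O, C) = 7/2 + (-O - C)/2 = 7/2 + (-C - O)/2 = 7/2 + (-C/2 - O/2) = 7/2 - C/2 - O/2)
√(S(h(2, 20), 396) + 468542) = √((7/2 - ½*396 - (1 + 20)) + 468542) = √((7/2 - 198 - 21) + 468542) = √(-431/2 + 468542) = √(936653/2) = √1873306/2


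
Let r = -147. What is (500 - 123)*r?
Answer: -55419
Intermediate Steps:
(500 - 123)*r = (500 - 123)*(-147) = 377*(-147) = -55419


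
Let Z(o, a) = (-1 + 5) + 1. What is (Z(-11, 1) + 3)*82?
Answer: 656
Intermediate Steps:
Z(o, a) = 5 (Z(o, a) = 4 + 1 = 5)
(Z(-11, 1) + 3)*82 = (5 + 3)*82 = 8*82 = 656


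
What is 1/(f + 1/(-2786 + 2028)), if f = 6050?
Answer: 758/4585899 ≈ 0.00016529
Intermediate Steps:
1/(f + 1/(-2786 + 2028)) = 1/(6050 + 1/(-2786 + 2028)) = 1/(6050 + 1/(-758)) = 1/(6050 - 1/758) = 1/(4585899/758) = 758/4585899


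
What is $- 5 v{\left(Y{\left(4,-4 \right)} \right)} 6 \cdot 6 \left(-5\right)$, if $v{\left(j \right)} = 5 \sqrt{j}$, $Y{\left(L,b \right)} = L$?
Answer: $9000$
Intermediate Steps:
$- 5 v{\left(Y{\left(4,-4 \right)} \right)} 6 \cdot 6 \left(-5\right) = - 5 \cdot 5 \sqrt{4} \cdot 6 \cdot 6 \left(-5\right) = - 5 \cdot 5 \cdot 2 \cdot 36 \left(-5\right) = \left(-5\right) 10 \left(-180\right) = \left(-50\right) \left(-180\right) = 9000$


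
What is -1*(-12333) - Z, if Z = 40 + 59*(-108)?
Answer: 18665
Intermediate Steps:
Z = -6332 (Z = 40 - 6372 = -6332)
-1*(-12333) - Z = -1*(-12333) - 1*(-6332) = 12333 + 6332 = 18665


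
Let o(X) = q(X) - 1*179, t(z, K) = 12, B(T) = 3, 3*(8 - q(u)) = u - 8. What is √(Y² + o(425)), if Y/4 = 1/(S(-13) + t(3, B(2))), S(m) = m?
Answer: 7*I*√6 ≈ 17.146*I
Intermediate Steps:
q(u) = 32/3 - u/3 (q(u) = 8 - (u - 8)/3 = 8 - (-8 + u)/3 = 8 + (8/3 - u/3) = 32/3 - u/3)
o(X) = -505/3 - X/3 (o(X) = (32/3 - X/3) - 1*179 = (32/3 - X/3) - 179 = -505/3 - X/3)
Y = -4 (Y = 4/(-13 + 12) = 4/(-1) = 4*(-1) = -4)
√(Y² + o(425)) = √((-4)² + (-505/3 - ⅓*425)) = √(16 + (-505/3 - 425/3)) = √(16 - 310) = √(-294) = 7*I*√6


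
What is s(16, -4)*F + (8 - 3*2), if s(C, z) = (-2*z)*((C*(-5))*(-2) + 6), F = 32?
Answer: 42498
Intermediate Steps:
s(C, z) = -2*z*(6 + 10*C) (s(C, z) = (-2*z)*(-5*C*(-2) + 6) = (-2*z)*(10*C + 6) = (-2*z)*(6 + 10*C) = -2*z*(6 + 10*C))
s(16, -4)*F + (8 - 3*2) = -4*(-4)*(3 + 5*16)*32 + (8 - 3*2) = -4*(-4)*(3 + 80)*32 + (8 - 6) = -4*(-4)*83*32 + 2 = 1328*32 + 2 = 42496 + 2 = 42498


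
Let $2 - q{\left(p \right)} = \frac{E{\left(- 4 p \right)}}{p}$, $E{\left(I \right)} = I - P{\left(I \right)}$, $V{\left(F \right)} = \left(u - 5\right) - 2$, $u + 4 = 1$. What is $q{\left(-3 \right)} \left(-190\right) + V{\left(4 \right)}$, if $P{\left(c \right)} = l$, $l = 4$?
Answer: $- \frac{2690}{3} \approx -896.67$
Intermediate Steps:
$u = -3$ ($u = -4 + 1 = -3$)
$P{\left(c \right)} = 4$
$V{\left(F \right)} = -10$ ($V{\left(F \right)} = \left(-3 - 5\right) - 2 = -8 - 2 = -10$)
$E{\left(I \right)} = -4 + I$ ($E{\left(I \right)} = I - 4 = -4 + I$)
$q{\left(p \right)} = 2 - \frac{-4 - 4 p}{p}$
$q{\left(-3 \right)} \left(-190\right) + V{\left(4 \right)} = \left(6 + \frac{4}{-3}\right) \left(-190\right) - 10 = \left(6 + 4 \left(- \frac{1}{3}\right)\right) \left(-190\right) - 10 = \left(6 - \frac{4}{3}\right) \left(-190\right) - 10 = \frac{14}{3} \left(-190\right) - 10 = - \frac{2660}{3} - 10 = - \frac{2690}{3}$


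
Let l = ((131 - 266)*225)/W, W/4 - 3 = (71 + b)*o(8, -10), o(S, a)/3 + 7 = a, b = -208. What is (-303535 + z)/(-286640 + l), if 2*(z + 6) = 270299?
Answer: 313881756/534298985 ≈ 0.58746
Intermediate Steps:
z = 270287/2 (z = -6 + (½)*270299 = -6 + 270299/2 = 270287/2 ≈ 1.3514e+5)
o(S, a) = -21 + 3*a
W = 27960 (W = 12 + 4*((71 - 208)*(-21 + 3*(-10))) = 12 + 4*(-137*(-21 - 30)) = 12 + 4*(-137*(-51)) = 12 + 4*6987 = 12 + 27948 = 27960)
l = -2025/1864 (l = ((131 - 266)*225)/27960 = -135*225*(1/27960) = -30375*1/27960 = -2025/1864 ≈ -1.0864)
(-303535 + z)/(-286640 + l) = (-303535 + 270287/2)/(-286640 - 2025/1864) = -336783/(2*(-534298985/1864)) = -336783/2*(-1864/534298985) = 313881756/534298985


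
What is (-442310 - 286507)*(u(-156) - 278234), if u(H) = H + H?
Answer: 203009060082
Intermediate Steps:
u(H) = 2*H
(-442310 - 286507)*(u(-156) - 278234) = (-442310 - 286507)*(2*(-156) - 278234) = -728817*(-312 - 278234) = -728817*(-278546) = 203009060082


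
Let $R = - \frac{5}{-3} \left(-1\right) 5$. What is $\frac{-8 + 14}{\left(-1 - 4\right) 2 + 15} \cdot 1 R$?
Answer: $-10$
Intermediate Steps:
$R = - \frac{25}{3}$ ($R = \left(-5\right) \left(- \frac{1}{3}\right) \left(-1\right) 5 = \frac{5}{3} \left(-1\right) 5 = \left(- \frac{5}{3}\right) 5 = - \frac{25}{3} \approx -8.3333$)
$\frac{-8 + 14}{\left(-1 - 4\right) 2 + 15} \cdot 1 R = \frac{-8 + 14}{\left(-1 - 4\right) 2 + 15} \cdot 1 \left(- \frac{25}{3}\right) = \frac{6}{\left(-5\right) 2 + 15} \cdot 1 \left(- \frac{25}{3}\right) = \frac{6}{-10 + 15} \cdot 1 \left(- \frac{25}{3}\right) = \frac{6}{5} \cdot 1 \left(- \frac{25}{3}\right) = \frac{6}{5} \left(- \frac{25}{3}\right) = -10$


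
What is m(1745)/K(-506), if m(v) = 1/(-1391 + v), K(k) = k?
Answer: -1/179124 ≈ -5.5827e-6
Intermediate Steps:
m(1745)/K(-506) = 1/((-1391 + 1745)*(-506)) = -1/506/354 = (1/354)*(-1/506) = -1/179124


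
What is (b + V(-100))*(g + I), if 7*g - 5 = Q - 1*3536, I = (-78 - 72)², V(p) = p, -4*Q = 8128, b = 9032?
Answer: 193871612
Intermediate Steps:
Q = -2032 (Q = -¼*8128 = -2032)
I = 22500 (I = (-150)² = 22500)
g = -5563/7 (g = 5/7 + (-2032 - 1*3536)/7 = 5/7 + (-2032 - 3536)/7 = 5/7 + (⅐)*(-5568) = 5/7 - 5568/7 = -5563/7 ≈ -794.71)
(b + V(-100))*(g + I) = (9032 - 100)*(-5563/7 + 22500) = 8932*(151937/7) = 193871612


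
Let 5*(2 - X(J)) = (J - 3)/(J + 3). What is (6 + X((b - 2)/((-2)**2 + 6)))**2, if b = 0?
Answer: 82944/1225 ≈ 67.709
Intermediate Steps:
X(J) = 2 - (-3 + J)/(5*(3 + J)) (X(J) = 2 - (J - 3)/(5*(J + 3)) = 2 - (-3 + J)/(5*(3 + J)))
(6 + X((b - 2)/((-2)**2 + 6)))**2 = (6 + 3*(11 + 3*((0 - 2)/((-2)**2 + 6)))/(5*(3 + (0 - 2)/((-2)**2 + 6))))**2 = (6 + 3*(11 + 3*(-2/(4 + 6)))/(5*(3 - 2/(4 + 6))))**2 = (6 + 3*(11 + 3*(-2/10))/(5*(3 - 2/10)))**2 = (6 + 3*(11 + 3*(-2*1/10))/(5*(3 - 2*1/10)))**2 = (6 + 3*(11 + 3*(-1/5))/(5*(3 - 1/5)))**2 = (6 + 3*(11 - 3/5)/(5*(14/5)))**2 = (6 + (3/5)*(5/14)*(52/5))**2 = (6 + 78/35)**2 = (288/35)**2 = 82944/1225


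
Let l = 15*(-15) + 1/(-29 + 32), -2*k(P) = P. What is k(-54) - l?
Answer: 755/3 ≈ 251.67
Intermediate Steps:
k(P) = -P/2
l = -674/3 (l = -225 + 1/3 = -225 + ⅓ = -674/3 ≈ -224.67)
k(-54) - l = -½*(-54) - 1*(-674/3) = 27 + 674/3 = 755/3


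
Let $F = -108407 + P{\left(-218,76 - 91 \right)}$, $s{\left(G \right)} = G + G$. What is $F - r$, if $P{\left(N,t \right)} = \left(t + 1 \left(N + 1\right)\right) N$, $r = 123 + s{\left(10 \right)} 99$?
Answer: $-59934$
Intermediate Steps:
$s{\left(G \right)} = 2 G$
$r = 2103$ ($r = 123 + 2 \cdot 10 \cdot 99 = 123 + 20 \cdot 99 = 123 + 1980 = 2103$)
$P{\left(N,t \right)} = N \left(1 + N + t\right)$ ($P{\left(N,t \right)} = \left(t + 1 \left(1 + N\right)\right) N = \left(t + \left(1 + N\right)\right) N = \left(1 + N + t\right) N = N \left(1 + N + t\right)$)
$F = -57831$ ($F = -108407 - 218 \left(1 - 218 + \left(76 - 91\right)\right) = -108407 - 218 \left(1 - 218 - 15\right) = -108407 - -50576 = -108407 + 50576 = -57831$)
$F - r = -57831 - 2103 = -59934$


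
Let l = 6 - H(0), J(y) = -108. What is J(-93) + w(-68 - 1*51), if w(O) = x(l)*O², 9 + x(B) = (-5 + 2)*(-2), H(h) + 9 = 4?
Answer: -42591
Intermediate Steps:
H(h) = -5 (H(h) = -9 + 4 = -5)
l = 11 (l = 6 - 1*(-5) = 6 + 5 = 11)
x(B) = -3 (x(B) = -9 + (-5 + 2)*(-2) = -9 - 3*(-2) = -9 + 6 = -3)
w(O) = -3*O²
J(-93) + w(-68 - 1*51) = -108 - 3*(-68 - 1*51)² = -108 - 3*(-68 - 51)² = -108 - 3*(-119)² = -108 - 3*14161 = -108 - 42483 = -42591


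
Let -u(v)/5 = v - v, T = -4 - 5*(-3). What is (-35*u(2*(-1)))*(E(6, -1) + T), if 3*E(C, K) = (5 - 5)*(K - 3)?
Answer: 0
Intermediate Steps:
T = 11 (T = -4 + 15 = 11)
u(v) = 0 (u(v) = -5*(v - v) = -5*0 = 0)
E(C, K) = 0 (E(C, K) = ((5 - 5)*(K - 3))/3 = (0*(-3 + K))/3 = (1/3)*0 = 0)
(-35*u(2*(-1)))*(E(6, -1) + T) = (-35*0)*(0 + 11) = 0*11 = 0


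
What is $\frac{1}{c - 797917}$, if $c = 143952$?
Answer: $- \frac{1}{653965} \approx -1.5291 \cdot 10^{-6}$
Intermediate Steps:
$\frac{1}{c - 797917} = \frac{1}{143952 - 797917} = \frac{1}{-653965} = - \frac{1}{653965}$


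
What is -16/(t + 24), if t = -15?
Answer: -16/9 ≈ -1.7778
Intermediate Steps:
-16/(t + 24) = -16/(-15 + 24) = -16/9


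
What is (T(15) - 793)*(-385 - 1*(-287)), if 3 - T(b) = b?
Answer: 78890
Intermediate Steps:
T(b) = 3 - b
(T(15) - 793)*(-385 - 1*(-287)) = ((3 - 1*15) - 793)*(-385 - 1*(-287)) = ((3 - 15) - 793)*(-385 + 287) = (-12 - 793)*(-98) = -805*(-98) = 78890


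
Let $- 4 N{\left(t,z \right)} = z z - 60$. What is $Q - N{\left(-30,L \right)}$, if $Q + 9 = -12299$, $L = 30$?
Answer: $-12098$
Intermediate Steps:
$N{\left(t,z \right)} = 15 - \frac{z^{2}}{4}$ ($N{\left(t,z \right)} = - \frac{z z - 60}{4} = - \frac{z^{2} - 60}{4} = - \frac{-60 + z^{2}}{4} = 15 - \frac{z^{2}}{4}$)
$Q = -12308$ ($Q = -9 - 12299 = -12308$)
$Q - N{\left(-30,L \right)} = -12308 - \left(15 - \frac{30^{2}}{4}\right) = -12308 - \left(15 - 225\right) = -12308 - -210 = -12308 + 210 = -12098$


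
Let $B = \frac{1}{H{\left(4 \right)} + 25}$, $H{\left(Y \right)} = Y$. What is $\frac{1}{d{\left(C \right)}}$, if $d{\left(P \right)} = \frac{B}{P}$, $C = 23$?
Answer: $667$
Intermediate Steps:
$B = \frac{1}{29}$ ($B = \frac{1}{4 + 25} = \frac{1}{29} \approx 0.034483$)
$d{\left(P \right)} = \frac{1}{29 P}$
$\frac{1}{d{\left(C \right)}} = \frac{1}{\frac{1}{29} \cdot \frac{1}{23}} = \frac{1}{\frac{1}{667}} = 667$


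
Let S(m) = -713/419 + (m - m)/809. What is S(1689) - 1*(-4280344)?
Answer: 1793463423/419 ≈ 4.2803e+6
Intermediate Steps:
S(m) = -713/419 (S(m) = -713*1/419 + 0*(1/809) = -713/419 + 0 = -713/419)
S(1689) - 1*(-4280344) = -713/419 - 1*(-4280344) = -713/419 + 4280344 = 1793463423/419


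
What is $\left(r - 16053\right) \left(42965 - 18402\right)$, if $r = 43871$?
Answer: $683293534$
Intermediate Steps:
$\left(r - 16053\right) \left(42965 - 18402\right) = \left(43871 - 16053\right) \left(42965 - 18402\right) = 27818 \cdot 24563 = 683293534$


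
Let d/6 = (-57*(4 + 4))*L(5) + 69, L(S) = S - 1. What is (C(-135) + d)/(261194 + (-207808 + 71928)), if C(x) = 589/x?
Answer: -1422139/16917390 ≈ -0.084064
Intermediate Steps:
L(S) = -1 + S
d = -10530 (d = 6*((-57*(4 + 4))*(-1 + 5) + 69) = 6*(-57*8*4 + 69) = 6*(-456*4 + 69) = 6*(-1824 + 69) = 6*(-1755) = -10530)
(C(-135) + d)/(261194 + (-207808 + 71928)) = (589/(-135) - 10530)/(261194 + (-207808 + 71928)) = (589*(-1/135) - 10530)/(261194 - 135880) = (-589/135 - 10530)/125314 = -1422139/135*1/125314 = -1422139/16917390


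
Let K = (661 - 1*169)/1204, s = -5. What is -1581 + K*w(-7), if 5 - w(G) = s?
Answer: -474651/301 ≈ -1576.9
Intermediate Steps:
w(G) = 10 (w(G) = 5 - 1*(-5) = 5 + 5 = 10)
K = 123/301 (K = (661 - 169)*(1/1204) = 492*(1/1204) = 123/301 ≈ 0.40864)
-1581 + K*w(-7) = -1581 + (123/301)*10 = -1581 + 1230/301 = -474651/301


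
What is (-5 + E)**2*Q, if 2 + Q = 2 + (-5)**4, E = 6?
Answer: 625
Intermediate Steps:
Q = 625 (Q = -2 + (2 + (-5)**4) = -2 + (2 + 625) = -2 + 627 = 625)
(-5 + E)**2*Q = (-5 + 6)**2*625 = 1**2*625 = 1*625 = 625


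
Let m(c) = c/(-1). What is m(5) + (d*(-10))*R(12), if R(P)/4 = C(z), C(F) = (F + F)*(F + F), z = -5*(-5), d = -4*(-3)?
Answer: -1200005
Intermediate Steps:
d = 12
m(c) = -c (m(c) = c*(-1) = -c)
z = 25
C(F) = 4*F² (C(F) = (2*F)*(2*F) = 4*F²)
R(P) = 10000 (R(P) = 4*(4*25²) = 4*(4*625) = 4*2500 = 10000)
m(5) + (d*(-10))*R(12) = -1*5 + (12*(-10))*10000 = -5 - 120*10000 = -5 - 1200000 = -1200005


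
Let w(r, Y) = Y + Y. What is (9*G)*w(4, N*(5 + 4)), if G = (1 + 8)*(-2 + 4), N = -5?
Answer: -14580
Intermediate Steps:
G = 18 (G = 9*2 = 18)
w(r, Y) = 2*Y
(9*G)*w(4, N*(5 + 4)) = (9*18)*(2*(-5*(5 + 4))) = 162*(2*(-5*9)) = 162*(2*(-45)) = 162*(-90) = -14580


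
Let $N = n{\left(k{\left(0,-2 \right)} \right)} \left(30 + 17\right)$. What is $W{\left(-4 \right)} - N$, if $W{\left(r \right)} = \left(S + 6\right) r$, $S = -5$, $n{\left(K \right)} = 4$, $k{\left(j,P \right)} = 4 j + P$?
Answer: $-192$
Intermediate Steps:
$k{\left(j,P \right)} = P + 4 j$
$N = 188$ ($N = 4 \left(30 + 17\right) = 4 \cdot 47 = 188$)
$W{\left(r \right)} = r$ ($W{\left(r \right)} = \left(-5 + 6\right) r = 1 r = r$)
$W{\left(-4 \right)} - N = -4 - 188 = -192$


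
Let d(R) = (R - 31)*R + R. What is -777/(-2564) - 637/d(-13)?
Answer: -92225/110252 ≈ -0.83649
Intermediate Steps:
d(R) = R + R*(-31 + R) (d(R) = (-31 + R)*R + R = R*(-31 + R) + R = R + R*(-31 + R))
-777/(-2564) - 637/d(-13) = -777/(-2564) - 637*(-1/(13*(-30 - 13))) = -777*(-1/2564) - 637/((-13*(-43))) = 777/2564 - 637/559 = 777/2564 - 637*1/559 = 777/2564 - 49/43 = -92225/110252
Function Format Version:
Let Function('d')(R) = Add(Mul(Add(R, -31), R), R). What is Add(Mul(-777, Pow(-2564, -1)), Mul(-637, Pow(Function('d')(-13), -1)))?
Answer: Rational(-92225, 110252) ≈ -0.83649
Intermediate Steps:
Function('d')(R) = Add(R, Mul(R, Add(-31, R))) (Function('d')(R) = Add(Mul(Add(-31, R), R), R) = Add(Mul(R, Add(-31, R)), R) = Add(R, Mul(R, Add(-31, R))))
Add(Mul(-777, Pow(-2564, -1)), Mul(-637, Pow(Function('d')(-13), -1))) = Add(Mul(-777, Pow(-2564, -1)), Mul(-637, Pow(Mul(-13, Add(-30, -13)), -1))) = Add(Mul(-777, Rational(-1, 2564)), Mul(-637, Pow(Mul(-13, -43), -1))) = Add(Rational(777, 2564), Mul(-637, Pow(559, -1))) = Add(Rational(777, 2564), Mul(-637, Rational(1, 559))) = Add(Rational(777, 2564), Rational(-49, 43)) = Rational(-92225, 110252)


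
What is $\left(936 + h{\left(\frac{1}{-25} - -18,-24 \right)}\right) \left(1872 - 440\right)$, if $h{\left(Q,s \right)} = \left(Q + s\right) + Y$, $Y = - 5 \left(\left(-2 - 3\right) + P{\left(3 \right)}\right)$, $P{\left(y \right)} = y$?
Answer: $\frac{33650568}{25} \approx 1.346 \cdot 10^{6}$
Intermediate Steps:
$Y = 10$ ($Y = - 5 \left(\left(-2 - 3\right) + 3\right) = - 5 \left(-5 + 3\right) = \left(-5\right) \left(-2\right) = 10$)
$h{\left(Q,s \right)} = 10 + Q + s$ ($h{\left(Q,s \right)} = \left(Q + s\right) + 10 = 10 + Q + s$)
$\left(936 + h{\left(\frac{1}{-25} - -18,-24 \right)}\right) \left(1872 - 440\right) = \left(936 + \left(10 + \left(\frac{1}{-25} - -18\right) - 24\right)\right) \left(1872 - 440\right) = \left(936 + \left(10 + \left(- \frac{1}{25} + 18\right) - 24\right)\right) 1432 = \left(936 + \left(10 + \frac{449}{25} - 24\right)\right) 1432 = \left(936 + \frac{99}{25}\right) 1432 = \frac{23499}{25} \cdot 1432 = \frac{33650568}{25}$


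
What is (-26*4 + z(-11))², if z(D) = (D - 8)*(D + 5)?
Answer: 100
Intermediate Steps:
z(D) = (-8 + D)*(5 + D)
(-26*4 + z(-11))² = (-26*4 + (-40 + (-11)² - 3*(-11)))² = (-104 + (-40 + 121 + 33))² = (-104 + 114)² = 10² = 100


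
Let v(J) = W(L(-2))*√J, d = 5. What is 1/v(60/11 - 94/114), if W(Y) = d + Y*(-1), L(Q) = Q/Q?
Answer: √1820181/11612 ≈ 0.11619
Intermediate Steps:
L(Q) = 1
W(Y) = 5 - Y (W(Y) = 5 + Y*(-1) = 5 - Y)
v(J) = 4*√J (v(J) = (5 - 1*1)*√J = (5 - 1)*√J = 4*√J)
1/v(60/11 - 94/114) = 1/(4*√(60/11 - 94/114)) = 1/(4*√(60*(1/11) - 94*1/114)) = 1/(4*√(60/11 - 47/57)) = 1/(4*√(2903/627)) = 1/(4*(√1820181/627)) = 1/(4*√1820181/627) = √1820181/11612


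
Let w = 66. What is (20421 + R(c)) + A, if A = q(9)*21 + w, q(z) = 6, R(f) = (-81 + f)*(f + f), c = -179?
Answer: 113693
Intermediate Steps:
R(f) = 2*f*(-81 + f) (R(f) = (-81 + f)*(2*f) = 2*f*(-81 + f))
A = 192 (A = 6*21 + 66 = 126 + 66 = 192)
(20421 + R(c)) + A = (20421 + 2*(-179)*(-81 - 179)) + 192 = (20421 + 2*(-179)*(-260)) + 192 = (20421 + 93080) + 192 = 113501 + 192 = 113693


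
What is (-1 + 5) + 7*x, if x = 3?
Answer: 25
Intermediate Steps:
(-1 + 5) + 7*x = (-1 + 5) + 7*3 = 4 + 21 = 25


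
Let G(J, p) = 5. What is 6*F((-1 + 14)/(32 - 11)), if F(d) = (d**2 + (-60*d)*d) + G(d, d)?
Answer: -15532/147 ≈ -105.66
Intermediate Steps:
F(d) = 5 - 59*d**2 (F(d) = (d**2 + (-60*d)*d) + 5 = (d**2 - 60*d**2) + 5 = -59*d**2 + 5 = 5 - 59*d**2)
6*F((-1 + 14)/(32 - 11)) = 6*(5 - 59*(-1 + 14)**2/(32 - 11)**2) = 6*(5 - 59*(13/21)**2) = 6*(5 - 59*169/441) = 6*(5 - 9971/441) = 6*(-7766/441) = -15532/147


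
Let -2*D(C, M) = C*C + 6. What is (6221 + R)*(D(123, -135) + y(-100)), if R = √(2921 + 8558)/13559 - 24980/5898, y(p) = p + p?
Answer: -284806867865/5898 - 1195*√11479/2086 ≈ -4.8289e+7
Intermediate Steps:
y(p) = 2*p
D(C, M) = -3 - C²/2 (D(C, M) = -(C*C + 6)/2 = -(C² + 6)/2 = -(6 + C²)/2 = -3 - C²/2)
R = -12490/2949 + √11479/13559 (R = √11479*(1/13559) - 24980*1/5898 = √11479/13559 - 12490/2949 = -12490/2949 + √11479/13559 ≈ -4.2274)
(6221 + R)*(D(123, -135) + y(-100)) = (6221 + (-12490/2949 + √11479/13559))*((-3 - ½*123²) + 2*(-100)) = (18333239/2949 + √11479/13559)*((-3 - ½*15129) - 200) = (18333239/2949 + √11479/13559)*((-3 - 15129/2) - 200) = (18333239/2949 + √11479/13559)*(-15135/2 - 200) = (18333239/2949 + √11479/13559)*(-15535/2) = -284806867865/5898 - 1195*√11479/2086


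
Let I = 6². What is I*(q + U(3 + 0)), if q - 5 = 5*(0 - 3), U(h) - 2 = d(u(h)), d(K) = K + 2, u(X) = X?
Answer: -108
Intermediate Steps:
I = 36
d(K) = 2 + K
U(h) = 4 + h (U(h) = 2 + (2 + h) = 4 + h)
q = -10 (q = 5 + 5*(0 - 3) = 5 + 5*(-3) = 5 - 15 = -10)
I*(q + U(3 + 0)) = 36*(-10 + (4 + (3 + 0))) = 36*(-10 + (4 + 3)) = 36*(-10 + 7) = 36*(-3) = -108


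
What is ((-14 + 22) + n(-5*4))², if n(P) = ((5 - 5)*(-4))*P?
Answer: 64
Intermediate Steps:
n(P) = 0 (n(P) = (0*(-4))*P = 0*P = 0)
((-14 + 22) + n(-5*4))² = ((-14 + 22) + 0)² = (8 + 0)² = 8² = 64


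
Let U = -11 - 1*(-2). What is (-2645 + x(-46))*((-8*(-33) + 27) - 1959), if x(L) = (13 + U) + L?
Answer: 4481916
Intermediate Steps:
U = -9 (U = -11 + 2 = -9)
x(L) = 4 + L (x(L) = (13 - 9) + L = 4 + L)
(-2645 + x(-46))*((-8*(-33) + 27) - 1959) = (-2645 + (4 - 46))*((-8*(-33) + 27) - 1959) = (-2645 - 42)*((264 + 27) - 1959) = -2687*(291 - 1959) = -2687*(-1668) = 4481916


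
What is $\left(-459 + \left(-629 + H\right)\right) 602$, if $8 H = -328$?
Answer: $-679658$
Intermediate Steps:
$H = -41$ ($H = \frac{1}{8} \left(-328\right) = -41$)
$\left(-459 + \left(-629 + H\right)\right) 602 = \left(-459 - 670\right) 602 = \left(-1129\right) 602 = -679658$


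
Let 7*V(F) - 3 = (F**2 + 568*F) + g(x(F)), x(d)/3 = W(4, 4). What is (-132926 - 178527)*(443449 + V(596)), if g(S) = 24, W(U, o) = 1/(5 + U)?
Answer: -1182871709042/7 ≈ -1.6898e+11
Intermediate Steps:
x(d) = 1/3 (x(d) = 3/(5 + 4) = 3/9 = 3*(1/9) = 1/3)
V(F) = 27/7 + F**2/7 + 568*F/7 (V(F) = 3/7 + ((F**2 + 568*F) + 24)/7 = 3/7 + (24 + F**2 + 568*F)/7 = 3/7 + (24/7 + F**2/7 + 568*F/7) = 27/7 + F**2/7 + 568*F/7)
(-132926 - 178527)*(443449 + V(596)) = (-132926 - 178527)*(443449 + (27/7 + (1/7)*596**2 + (568/7)*596)) = -311453*(443449 + (27/7 + (1/7)*355216 + 338528/7)) = -311453*(443449 + (27/7 + 355216/7 + 338528/7)) = -311453*(443449 + 693771/7) = -311453*3797914/7 = -1182871709042/7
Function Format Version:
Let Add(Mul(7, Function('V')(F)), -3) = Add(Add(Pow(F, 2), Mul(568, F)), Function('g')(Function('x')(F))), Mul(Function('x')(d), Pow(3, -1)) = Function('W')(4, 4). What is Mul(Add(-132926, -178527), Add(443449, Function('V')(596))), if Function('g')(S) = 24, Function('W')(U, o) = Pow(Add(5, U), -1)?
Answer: Rational(-1182871709042, 7) ≈ -1.6898e+11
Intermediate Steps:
Function('x')(d) = Rational(1, 3) (Function('x')(d) = Mul(3, Pow(Add(5, 4), -1)) = Mul(3, Pow(9, -1)) = Mul(3, Rational(1, 9)) = Rational(1, 3))
Function('V')(F) = Add(Rational(27, 7), Mul(Rational(1, 7), Pow(F, 2)), Mul(Rational(568, 7), F)) (Function('V')(F) = Add(Rational(3, 7), Mul(Rational(1, 7), Add(Add(Pow(F, 2), Mul(568, F)), 24))) = Add(Rational(3, 7), Mul(Rational(1, 7), Add(24, Pow(F, 2), Mul(568, F)))) = Add(Rational(3, 7), Add(Rational(24, 7), Mul(Rational(1, 7), Pow(F, 2)), Mul(Rational(568, 7), F))) = Add(Rational(27, 7), Mul(Rational(1, 7), Pow(F, 2)), Mul(Rational(568, 7), F)))
Mul(Add(-132926, -178527), Add(443449, Function('V')(596))) = Mul(Add(-132926, -178527), Add(443449, Add(Rational(27, 7), Mul(Rational(1, 7), Pow(596, 2)), Mul(Rational(568, 7), 596)))) = Mul(-311453, Add(443449, Add(Rational(27, 7), Mul(Rational(1, 7), 355216), Rational(338528, 7)))) = Mul(-311453, Add(443449, Add(Rational(27, 7), Rational(355216, 7), Rational(338528, 7)))) = Mul(-311453, Add(443449, Rational(693771, 7))) = Mul(-311453, Rational(3797914, 7)) = Rational(-1182871709042, 7)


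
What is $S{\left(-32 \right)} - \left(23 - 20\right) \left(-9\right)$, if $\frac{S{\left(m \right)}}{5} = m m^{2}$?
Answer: $-163813$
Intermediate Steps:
$S{\left(m \right)} = 5 m^{3}$ ($S{\left(m \right)} = 5 m m^{2} = 5 m^{3}$)
$S{\left(-32 \right)} - \left(23 - 20\right) \left(-9\right) = 5 \left(-32\right)^{3} - \left(23 - 20\right) \left(-9\right) = 5 \left(-32768\right) - 3 \left(-9\right) = -163840 - -27 = -163840 + 27 = -163813$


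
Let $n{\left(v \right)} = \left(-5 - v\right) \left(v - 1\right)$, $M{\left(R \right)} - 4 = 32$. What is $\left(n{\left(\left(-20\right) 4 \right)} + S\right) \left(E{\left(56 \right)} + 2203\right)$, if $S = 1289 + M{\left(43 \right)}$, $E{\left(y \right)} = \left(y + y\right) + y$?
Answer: $-11262250$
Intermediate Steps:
$M{\left(R \right)} = 36$ ($M{\left(R \right)} = 4 + 32 = 36$)
$E{\left(y \right)} = 3 y$ ($E{\left(y \right)} = 2 y + y = 3 y$)
$S = 1325$ ($S = 1289 + 36 = 1325$)
$n{\left(v \right)} = \left(-1 + v\right) \left(-5 - v\right)$ ($n{\left(v \right)} = \left(-5 - v\right) \left(-1 + v\right) = \left(-1 + v\right) \left(-5 - v\right)$)
$\left(n{\left(\left(-20\right) 4 \right)} + S\right) \left(E{\left(56 \right)} + 2203\right) = \left(\left(5 - \left(\left(-20\right) 4\right)^{2} - 4 \left(\left(-20\right) 4\right)\right) + 1325\right) \left(3 \cdot 56 + 2203\right) = \left(\left(5 - \left(-80\right)^{2} - -320\right) + 1325\right) \left(168 + 2203\right) = \left(\left(5 - 6400 + 320\right) + 1325\right) 2371 = \left(-6075 + 1325\right) 2371 = \left(-4750\right) 2371 = -11262250$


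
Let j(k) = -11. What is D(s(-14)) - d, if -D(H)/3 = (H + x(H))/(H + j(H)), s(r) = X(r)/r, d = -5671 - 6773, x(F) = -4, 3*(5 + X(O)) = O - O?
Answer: 1854003/149 ≈ 12443.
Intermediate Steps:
X(O) = -5 (X(O) = -5 + (O - O)/3 = -5 + (⅓)*0 = -5 + 0 = -5)
d = -12444
s(r) = -5/r
D(H) = -3*(-4 + H)/(-11 + H) (D(H) = -3*(H - 4)/(H - 11) = -3*(-4 + H)/(-11 + H))
D(s(-14)) - d = 3*(4 - (-5)/(-14))/(-11 - 5/(-14)) - 1*(-12444) = 3*(4 - (-5)*(-1)/14)/(-11 - 5*(-1/14)) + 12444 = 3*(4 - 1*5/14)/(-11 + 5/14) + 12444 = 3*(4 - 5/14)/(-149/14) + 12444 = 3*(-14/149)*(51/14) + 12444 = -153/149 + 12444 = 1854003/149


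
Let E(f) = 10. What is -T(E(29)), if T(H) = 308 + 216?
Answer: -524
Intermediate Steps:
T(H) = 524
-T(E(29)) = -1*524 = -524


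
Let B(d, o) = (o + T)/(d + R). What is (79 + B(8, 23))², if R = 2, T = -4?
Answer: 654481/100 ≈ 6544.8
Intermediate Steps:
B(d, o) = (-4 + o)/(2 + d) (B(d, o) = (o - 4)/(d + 2) = (-4 + o)/(2 + d))
(79 + B(8, 23))² = (79 + (-4 + 23)/(2 + 8))² = (79 + 19/10)² = (809/10)² = 654481/100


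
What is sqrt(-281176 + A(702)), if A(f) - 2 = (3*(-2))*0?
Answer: I*sqrt(281174) ≈ 530.26*I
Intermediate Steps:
A(f) = 2 (A(f) = 2 + (3*(-2))*0 = 2 - 6*0 = 2 + 0 = 2)
sqrt(-281176 + A(702)) = sqrt(-281176 + 2) = sqrt(-281174) = I*sqrt(281174)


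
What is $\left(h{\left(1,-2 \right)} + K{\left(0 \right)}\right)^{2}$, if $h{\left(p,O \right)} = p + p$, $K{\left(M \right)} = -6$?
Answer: $16$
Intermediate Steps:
$h{\left(p,O \right)} = 2 p$
$\left(h{\left(1,-2 \right)} + K{\left(0 \right)}\right)^{2} = \left(2 \cdot 1 - 6\right)^{2} = \left(2 - 6\right)^{2} = \left(-4\right)^{2} = 16$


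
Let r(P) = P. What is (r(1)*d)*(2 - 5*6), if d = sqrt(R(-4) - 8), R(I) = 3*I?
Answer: -56*I*sqrt(5) ≈ -125.22*I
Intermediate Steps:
d = 2*I*sqrt(5) (d = sqrt(3*(-4) - 8) = sqrt(-12 - 8) = sqrt(-20) = 2*I*sqrt(5) ≈ 4.4721*I)
(r(1)*d)*(2 - 5*6) = (1*(2*I*sqrt(5)))*(2 - 5*6) = (2*I*sqrt(5))*(2 - 30) = (2*I*sqrt(5))*(-28) = -56*I*sqrt(5)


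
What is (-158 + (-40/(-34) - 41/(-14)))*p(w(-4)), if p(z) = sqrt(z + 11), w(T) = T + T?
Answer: -36627*sqrt(3)/238 ≈ -266.55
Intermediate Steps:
w(T) = 2*T
p(z) = sqrt(11 + z)
(-158 + (-40/(-34) - 41/(-14)))*p(w(-4)) = (-158 + (-40/(-34) - 41/(-14)))*sqrt(11 + 2*(-4)) = (-158 + (-40*(-1/34) - 41*(-1/14)))*sqrt(11 - 8) = (-158 + (20/17 + 41/14))*sqrt(3) = (-158 + 977/238)*sqrt(3) = -36627*sqrt(3)/238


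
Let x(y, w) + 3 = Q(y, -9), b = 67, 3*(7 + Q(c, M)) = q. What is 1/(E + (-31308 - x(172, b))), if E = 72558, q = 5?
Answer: 3/123775 ≈ 2.4238e-5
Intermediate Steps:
Q(c, M) = -16/3 (Q(c, M) = -7 + (⅓)*5 = -7 + 5/3 = -16/3)
x(y, w) = -25/3 (x(y, w) = -3 - 16/3 = -25/3)
1/(E + (-31308 - x(172, b))) = 1/(72558 + (-31308 - 1*(-25/3))) = 1/(72558 + (-31308 + 25/3)) = 1/(72558 - 93899/3) = 1/(123775/3) = 3/123775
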